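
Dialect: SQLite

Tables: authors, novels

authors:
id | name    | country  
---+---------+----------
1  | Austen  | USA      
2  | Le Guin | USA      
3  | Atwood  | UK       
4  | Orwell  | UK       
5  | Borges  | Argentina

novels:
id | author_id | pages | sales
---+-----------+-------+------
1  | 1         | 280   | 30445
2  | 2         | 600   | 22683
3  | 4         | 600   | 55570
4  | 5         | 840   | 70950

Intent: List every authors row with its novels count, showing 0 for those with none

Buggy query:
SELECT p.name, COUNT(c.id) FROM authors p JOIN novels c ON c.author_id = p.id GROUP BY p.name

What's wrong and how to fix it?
Bug: An inner join excludes parents with zero children

Fix: Use LEFT JOIN so parents without children still appear (COUNT(c.id) gives 0)

Corrected query:
SELECT p.name, COUNT(c.id) FROM authors p LEFT JOIN novels c ON c.author_id = p.id GROUP BY p.name

Result:
name    | COUNT(c.id)
--------+------------
Atwood  | 0          
Austen  | 1          
Borges  | 1          
Le Guin | 1          
Orwell  | 1          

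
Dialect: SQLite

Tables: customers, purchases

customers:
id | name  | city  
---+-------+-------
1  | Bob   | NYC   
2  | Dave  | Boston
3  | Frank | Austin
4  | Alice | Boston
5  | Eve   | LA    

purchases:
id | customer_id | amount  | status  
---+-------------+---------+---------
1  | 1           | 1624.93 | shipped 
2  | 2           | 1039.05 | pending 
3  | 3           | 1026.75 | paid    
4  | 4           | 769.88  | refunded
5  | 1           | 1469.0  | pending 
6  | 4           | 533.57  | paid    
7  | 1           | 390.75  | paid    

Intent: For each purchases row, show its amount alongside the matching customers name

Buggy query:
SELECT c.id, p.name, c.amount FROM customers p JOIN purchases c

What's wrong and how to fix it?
Bug: Missing join condition: each purchases row is matched to all customers rows instead of just its own

Fix: Specify the join condition linking the foreign key to the parent id

Corrected query:
SELECT c.id, p.name, c.amount FROM customers p JOIN purchases c ON c.customer_id = p.id

Result:
id | name  | amount 
---+-------+--------
1  | Bob   | 1624.93
2  | Dave  | 1039.05
3  | Frank | 1026.75
4  | Alice | 769.88 
5  | Bob   | 1469   
6  | Alice | 533.57 
7  | Bob   | 390.75 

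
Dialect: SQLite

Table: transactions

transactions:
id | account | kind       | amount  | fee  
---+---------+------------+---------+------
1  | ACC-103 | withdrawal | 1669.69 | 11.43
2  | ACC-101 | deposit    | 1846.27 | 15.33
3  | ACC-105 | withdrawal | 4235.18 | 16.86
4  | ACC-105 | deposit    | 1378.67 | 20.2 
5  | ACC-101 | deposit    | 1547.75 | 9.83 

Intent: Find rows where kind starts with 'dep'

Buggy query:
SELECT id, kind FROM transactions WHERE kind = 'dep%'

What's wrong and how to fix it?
Bug: Wildcards only work with LIKE; '=' treats '%' as a literal character

Fix: Replace '=' with LIKE so 'dep%' is treated as a pattern

Corrected query:
SELECT id, kind FROM transactions WHERE kind LIKE 'dep%'

Result:
id | kind   
---+--------
2  | deposit
4  | deposit
5  | deposit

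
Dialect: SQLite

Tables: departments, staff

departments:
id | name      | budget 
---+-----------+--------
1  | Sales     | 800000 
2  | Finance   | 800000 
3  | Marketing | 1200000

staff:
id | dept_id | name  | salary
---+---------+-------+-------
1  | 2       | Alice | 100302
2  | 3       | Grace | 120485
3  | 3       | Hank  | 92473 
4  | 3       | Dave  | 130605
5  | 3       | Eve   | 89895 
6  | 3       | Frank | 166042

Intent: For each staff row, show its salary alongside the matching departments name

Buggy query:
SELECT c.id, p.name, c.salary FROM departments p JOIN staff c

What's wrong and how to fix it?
Bug: Missing join condition: each staff row is matched to all departments rows instead of just its own

Fix: Add ON c.dept_id = p.id to the JOIN

Corrected query:
SELECT c.id, p.name, c.salary FROM departments p JOIN staff c ON c.dept_id = p.id

Result:
id | name      | salary
---+-----------+-------
1  | Finance   | 100302
2  | Marketing | 120485
3  | Marketing | 92473 
4  | Marketing | 130605
5  | Marketing | 89895 
6  | Marketing | 166042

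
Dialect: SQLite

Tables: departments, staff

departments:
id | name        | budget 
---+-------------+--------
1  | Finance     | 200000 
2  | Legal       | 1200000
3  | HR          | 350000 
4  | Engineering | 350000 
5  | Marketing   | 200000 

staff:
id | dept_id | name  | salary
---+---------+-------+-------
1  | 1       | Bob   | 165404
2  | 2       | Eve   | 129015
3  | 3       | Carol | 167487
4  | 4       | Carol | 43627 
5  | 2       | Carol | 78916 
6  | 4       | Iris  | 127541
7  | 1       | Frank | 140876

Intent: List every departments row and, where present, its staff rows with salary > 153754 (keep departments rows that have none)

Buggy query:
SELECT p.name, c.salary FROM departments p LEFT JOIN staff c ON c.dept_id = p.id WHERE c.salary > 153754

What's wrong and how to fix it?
Bug: Filtering c.salary in WHERE discards the NULL rows produced by LEFT JOIN, turning it into an inner join

Fix: Move the right-table condition into the ON clause so unmatched parents are kept

Corrected query:
SELECT p.name, c.salary FROM departments p LEFT JOIN staff c ON c.dept_id = p.id AND c.salary > 153754

Result:
name        | salary
------------+-------
Finance     | 165404
Legal       | NULL  
HR          | 167487
Engineering | NULL  
Marketing   | NULL  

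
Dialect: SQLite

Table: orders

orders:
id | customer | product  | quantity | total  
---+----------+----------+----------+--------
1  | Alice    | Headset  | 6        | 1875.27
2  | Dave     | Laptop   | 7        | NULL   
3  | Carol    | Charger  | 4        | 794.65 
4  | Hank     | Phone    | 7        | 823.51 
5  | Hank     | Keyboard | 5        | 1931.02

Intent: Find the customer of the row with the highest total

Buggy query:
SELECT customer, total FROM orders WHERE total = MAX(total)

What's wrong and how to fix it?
Bug: WHERE is evaluated per row; an aggregate over the whole table isn't defined there

Fix: Wrap MAX in a scalar subquery so WHERE compares against a single value

Corrected query:
SELECT customer, total FROM orders WHERE total = (SELECT MAX(total) FROM orders)

Result:
customer | total  
---------+--------
Hank     | 1931.02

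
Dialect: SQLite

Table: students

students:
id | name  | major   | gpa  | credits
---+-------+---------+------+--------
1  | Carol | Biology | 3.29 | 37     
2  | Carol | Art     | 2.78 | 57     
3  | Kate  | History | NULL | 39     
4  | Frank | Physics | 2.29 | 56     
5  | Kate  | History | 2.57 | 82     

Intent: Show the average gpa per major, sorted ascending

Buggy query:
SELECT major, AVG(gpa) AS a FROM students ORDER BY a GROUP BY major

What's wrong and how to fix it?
Bug: GROUP BY must precede ORDER BY

Fix: Reorder: SELECT … FROM … GROUP BY … ORDER BY …

Corrected query:
SELECT major, AVG(gpa) AS a FROM students GROUP BY major ORDER BY a

Result:
major   | a   
--------+-----
Physics | 2.29
History | 2.57
Art     | 2.78
Biology | 3.29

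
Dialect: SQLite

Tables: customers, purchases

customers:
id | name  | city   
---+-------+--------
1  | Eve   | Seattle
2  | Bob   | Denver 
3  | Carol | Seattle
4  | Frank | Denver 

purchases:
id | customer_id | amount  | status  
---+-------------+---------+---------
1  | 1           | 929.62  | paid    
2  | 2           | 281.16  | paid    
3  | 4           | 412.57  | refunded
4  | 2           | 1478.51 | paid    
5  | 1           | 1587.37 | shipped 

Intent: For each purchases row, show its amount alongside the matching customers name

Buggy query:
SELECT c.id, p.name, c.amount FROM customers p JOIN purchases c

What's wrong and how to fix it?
Bug: Missing join condition: each purchases row is matched to all customers rows instead of just its own

Fix: Add ON c.customer_id = p.id to the JOIN

Corrected query:
SELECT c.id, p.name, c.amount FROM customers p JOIN purchases c ON c.customer_id = p.id

Result:
id | name  | amount 
---+-------+--------
1  | Eve   | 929.62 
2  | Bob   | 281.16 
3  | Frank | 412.57 
4  | Bob   | 1478.51
5  | Eve   | 1587.37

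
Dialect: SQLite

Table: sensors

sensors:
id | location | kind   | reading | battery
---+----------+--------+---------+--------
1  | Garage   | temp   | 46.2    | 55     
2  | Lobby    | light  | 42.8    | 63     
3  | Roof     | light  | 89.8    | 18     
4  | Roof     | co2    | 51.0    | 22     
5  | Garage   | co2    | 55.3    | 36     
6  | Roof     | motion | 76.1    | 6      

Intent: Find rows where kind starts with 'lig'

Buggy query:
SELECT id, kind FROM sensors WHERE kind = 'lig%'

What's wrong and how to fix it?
Bug: Wildcards only work with LIKE; '=' treats '%' as a literal character

Fix: Replace '=' with LIKE so 'lig%' is treated as a pattern

Corrected query:
SELECT id, kind FROM sensors WHERE kind LIKE 'lig%'

Result:
id | kind 
---+------
2  | light
3  | light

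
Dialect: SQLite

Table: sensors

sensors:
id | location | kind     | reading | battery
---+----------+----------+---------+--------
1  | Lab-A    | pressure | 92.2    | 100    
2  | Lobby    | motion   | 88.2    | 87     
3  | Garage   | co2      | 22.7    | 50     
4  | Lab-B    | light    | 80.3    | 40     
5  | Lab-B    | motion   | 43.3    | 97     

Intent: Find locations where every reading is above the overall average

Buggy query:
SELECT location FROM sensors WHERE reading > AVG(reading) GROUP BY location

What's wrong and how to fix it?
Bug: WHERE evaluates per row before aggregation, so AVG() is unavailable

Fix: Use a subquery for AVG and a HAVING MIN(...) filter so the condition holds for every row in the group

Corrected query:
SELECT location FROM sensors GROUP BY location HAVING MIN(reading) > (SELECT AVG(reading) FROM sensors)

Result:
location
--------
Lab-A   
Lobby   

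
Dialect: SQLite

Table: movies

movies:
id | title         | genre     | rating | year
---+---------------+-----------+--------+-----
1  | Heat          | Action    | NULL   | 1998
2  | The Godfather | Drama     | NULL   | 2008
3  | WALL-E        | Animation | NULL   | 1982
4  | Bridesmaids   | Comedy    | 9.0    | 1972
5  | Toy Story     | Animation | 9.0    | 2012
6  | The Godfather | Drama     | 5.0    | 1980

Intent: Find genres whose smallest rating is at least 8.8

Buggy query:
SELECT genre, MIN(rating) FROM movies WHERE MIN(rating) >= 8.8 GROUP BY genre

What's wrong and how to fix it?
Bug: Aggregates like MIN are computed per group after WHERE runs

Fix: Replace WHERE with HAVING after the GROUP BY

Corrected query:
SELECT genre, MIN(rating) FROM movies GROUP BY genre HAVING MIN(rating) >= 8.8

Result:
genre     | MIN(rating)
----------+------------
Animation | 9          
Comedy    | 9          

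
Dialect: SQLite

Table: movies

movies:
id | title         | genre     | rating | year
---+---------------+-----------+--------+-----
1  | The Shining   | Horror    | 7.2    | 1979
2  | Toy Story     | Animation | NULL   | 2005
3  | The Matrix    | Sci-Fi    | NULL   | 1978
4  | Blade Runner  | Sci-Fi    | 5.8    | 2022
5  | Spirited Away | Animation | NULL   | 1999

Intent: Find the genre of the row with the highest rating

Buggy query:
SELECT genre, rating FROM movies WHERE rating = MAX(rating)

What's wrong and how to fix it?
Bug: WHERE is evaluated per row; an aggregate over the whole table isn't defined there

Fix: Use a subquery: WHERE rating = (SELECT MAX(rating) FROM movies)

Corrected query:
SELECT genre, rating FROM movies WHERE rating = (SELECT MAX(rating) FROM movies)

Result:
genre  | rating
-------+-------
Horror | 7.2   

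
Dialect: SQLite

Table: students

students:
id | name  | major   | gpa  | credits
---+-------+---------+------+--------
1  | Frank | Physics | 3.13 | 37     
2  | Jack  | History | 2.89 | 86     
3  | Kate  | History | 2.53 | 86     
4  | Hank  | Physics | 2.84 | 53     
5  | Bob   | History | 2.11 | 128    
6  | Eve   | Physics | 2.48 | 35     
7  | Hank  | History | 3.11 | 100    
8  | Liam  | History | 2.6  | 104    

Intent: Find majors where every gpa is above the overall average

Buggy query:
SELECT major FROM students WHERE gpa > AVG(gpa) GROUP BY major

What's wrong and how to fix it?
Bug: AVG() is an aggregate; it can't sit directly in WHERE

Fix: Use a subquery for AVG and a HAVING MIN(...) filter so the condition holds for every row in the group

Corrected query:
SELECT major FROM students GROUP BY major HAVING MIN(gpa) > (SELECT AVG(gpa) FROM students)

Result:
(no rows)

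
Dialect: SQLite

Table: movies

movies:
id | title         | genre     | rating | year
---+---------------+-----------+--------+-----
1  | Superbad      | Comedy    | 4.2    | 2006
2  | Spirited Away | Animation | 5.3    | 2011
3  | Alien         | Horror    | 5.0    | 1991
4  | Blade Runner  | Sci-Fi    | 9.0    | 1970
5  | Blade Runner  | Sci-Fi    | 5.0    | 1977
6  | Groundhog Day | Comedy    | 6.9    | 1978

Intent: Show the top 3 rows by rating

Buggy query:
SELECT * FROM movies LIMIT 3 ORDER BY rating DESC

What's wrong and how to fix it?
Bug: LIMIT must come after ORDER BY

Fix: Swap the clauses: ORDER BY first, then LIMIT

Corrected query:
SELECT * FROM movies ORDER BY rating DESC LIMIT 3

Result:
id | title         | genre     | rating | year
---+---------------+-----------+--------+-----
4  | Blade Runner  | Sci-Fi    | 9      | 1970
6  | Groundhog Day | Comedy    | 6.9    | 1978
2  | Spirited Away | Animation | 5.3    | 2011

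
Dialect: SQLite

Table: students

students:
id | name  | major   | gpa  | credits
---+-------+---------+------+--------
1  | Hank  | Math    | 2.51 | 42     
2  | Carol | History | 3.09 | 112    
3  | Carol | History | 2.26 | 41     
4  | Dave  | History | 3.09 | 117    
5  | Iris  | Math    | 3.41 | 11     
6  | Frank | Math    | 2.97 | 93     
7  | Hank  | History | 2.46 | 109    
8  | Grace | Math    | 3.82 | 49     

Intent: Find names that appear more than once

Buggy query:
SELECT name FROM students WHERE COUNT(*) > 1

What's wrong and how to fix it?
Bug: WHERE can't reference COUNT(*); aggregates are computed after WHERE

Fix: Group first, then use HAVING for the count condition

Corrected query:
SELECT name FROM students GROUP BY name HAVING COUNT(*) > 1

Result:
name 
-----
Carol
Hank 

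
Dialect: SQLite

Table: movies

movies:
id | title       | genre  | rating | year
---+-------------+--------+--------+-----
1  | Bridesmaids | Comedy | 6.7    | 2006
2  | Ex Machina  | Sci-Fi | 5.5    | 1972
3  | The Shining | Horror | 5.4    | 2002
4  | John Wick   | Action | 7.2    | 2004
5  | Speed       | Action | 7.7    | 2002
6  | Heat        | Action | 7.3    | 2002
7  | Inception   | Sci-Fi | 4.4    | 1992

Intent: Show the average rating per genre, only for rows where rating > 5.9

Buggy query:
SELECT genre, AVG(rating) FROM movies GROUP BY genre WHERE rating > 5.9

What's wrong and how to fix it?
Bug: WHERE cannot follow GROUP BY

Fix: Move the WHERE clause before GROUP BY

Corrected query:
SELECT genre, AVG(rating) FROM movies WHERE rating > 5.9 GROUP BY genre

Result:
genre  | AVG(rating)
-------+------------
Action | 7.4        
Comedy | 6.7        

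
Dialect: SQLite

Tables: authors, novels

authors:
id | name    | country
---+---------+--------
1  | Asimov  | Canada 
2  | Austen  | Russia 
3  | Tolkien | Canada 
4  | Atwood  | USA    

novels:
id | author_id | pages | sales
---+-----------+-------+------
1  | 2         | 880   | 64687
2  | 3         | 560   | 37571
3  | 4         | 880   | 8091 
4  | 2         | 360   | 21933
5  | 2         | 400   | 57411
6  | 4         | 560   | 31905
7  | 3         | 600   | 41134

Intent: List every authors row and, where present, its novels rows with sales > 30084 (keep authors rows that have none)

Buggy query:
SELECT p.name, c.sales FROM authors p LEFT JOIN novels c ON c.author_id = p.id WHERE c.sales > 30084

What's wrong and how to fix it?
Bug: Filtering c.sales in WHERE discards the NULL rows produced by LEFT JOIN, turning it into an inner join

Fix: Put 'c.sales > 30084' in the JOIN's ON clause instead of WHERE

Corrected query:
SELECT p.name, c.sales FROM authors p LEFT JOIN novels c ON c.author_id = p.id AND c.sales > 30084

Result:
name    | sales
--------+------
Asimov  | NULL 
Austen  | 57411
Austen  | 64687
Tolkien | 37571
Tolkien | 41134
Atwood  | 31905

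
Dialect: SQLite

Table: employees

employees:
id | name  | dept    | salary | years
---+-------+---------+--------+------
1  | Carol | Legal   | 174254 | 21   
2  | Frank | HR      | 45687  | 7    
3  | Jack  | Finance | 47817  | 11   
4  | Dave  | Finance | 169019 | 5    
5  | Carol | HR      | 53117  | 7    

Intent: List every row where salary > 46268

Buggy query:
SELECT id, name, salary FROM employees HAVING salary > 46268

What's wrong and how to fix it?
Bug: HAVING filters the output of aggregation, but this query has no GROUP BY and no aggregate functions, so SQLite rejects it (HAVING clause on a non-aggregate query); the condition here is per row

Fix: Use WHERE for row-level filtering

Corrected query:
SELECT id, name, salary FROM employees WHERE salary > 46268

Result:
id | name  | salary
---+-------+-------
1  | Carol | 174254
3  | Jack  | 47817 
4  | Dave  | 169019
5  | Carol | 53117 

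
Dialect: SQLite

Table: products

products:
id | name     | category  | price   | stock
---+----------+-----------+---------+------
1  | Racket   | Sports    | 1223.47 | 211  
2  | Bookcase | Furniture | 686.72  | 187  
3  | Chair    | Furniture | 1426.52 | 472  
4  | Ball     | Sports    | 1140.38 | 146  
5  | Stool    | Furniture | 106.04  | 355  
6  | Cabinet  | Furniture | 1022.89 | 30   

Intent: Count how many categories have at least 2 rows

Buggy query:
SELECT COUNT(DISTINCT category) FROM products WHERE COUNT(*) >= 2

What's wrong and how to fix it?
Bug: WHERE filters individual rows, not groups, so a group-level COUNT is invalid there

Fix: Use a subquery that GROUPs and filters with HAVING, then count its rows

Corrected query:
SELECT COUNT(*) FROM (SELECT category FROM products GROUP BY category HAVING COUNT(*) >= 2)

Result:
COUNT(*)
--------
2       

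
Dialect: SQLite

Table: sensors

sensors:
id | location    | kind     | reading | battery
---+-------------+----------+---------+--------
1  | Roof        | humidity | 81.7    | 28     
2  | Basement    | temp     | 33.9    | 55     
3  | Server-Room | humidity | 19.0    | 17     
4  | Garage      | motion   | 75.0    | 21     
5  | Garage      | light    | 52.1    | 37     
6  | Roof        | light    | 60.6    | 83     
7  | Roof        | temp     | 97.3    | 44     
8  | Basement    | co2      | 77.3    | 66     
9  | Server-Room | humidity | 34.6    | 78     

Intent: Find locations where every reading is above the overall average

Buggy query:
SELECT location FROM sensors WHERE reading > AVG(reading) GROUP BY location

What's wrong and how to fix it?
Bug: WHERE evaluates per row before aggregation, so AVG() is unavailable

Fix: Use a subquery for AVG and a HAVING MIN(...) filter so the condition holds for every row in the group

Corrected query:
SELECT location FROM sensors GROUP BY location HAVING MIN(reading) > (SELECT AVG(reading) FROM sensors)

Result:
location
--------
Roof    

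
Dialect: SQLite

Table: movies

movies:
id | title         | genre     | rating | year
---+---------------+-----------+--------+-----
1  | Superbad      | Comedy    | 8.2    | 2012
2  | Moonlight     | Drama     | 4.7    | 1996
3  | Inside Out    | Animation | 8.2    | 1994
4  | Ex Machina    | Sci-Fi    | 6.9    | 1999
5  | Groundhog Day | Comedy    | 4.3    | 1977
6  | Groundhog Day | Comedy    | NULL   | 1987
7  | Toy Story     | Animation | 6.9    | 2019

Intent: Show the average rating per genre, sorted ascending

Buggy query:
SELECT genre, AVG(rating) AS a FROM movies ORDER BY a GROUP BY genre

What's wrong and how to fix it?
Bug: GROUP BY must precede ORDER BY

Fix: Move ORDER BY to the end, after GROUP BY

Corrected query:
SELECT genre, AVG(rating) AS a FROM movies GROUP BY genre ORDER BY a

Result:
genre     | a   
----------+-----
Drama     | 4.7 
Comedy    | 6.25
Sci-Fi    | 6.9 
Animation | 7.55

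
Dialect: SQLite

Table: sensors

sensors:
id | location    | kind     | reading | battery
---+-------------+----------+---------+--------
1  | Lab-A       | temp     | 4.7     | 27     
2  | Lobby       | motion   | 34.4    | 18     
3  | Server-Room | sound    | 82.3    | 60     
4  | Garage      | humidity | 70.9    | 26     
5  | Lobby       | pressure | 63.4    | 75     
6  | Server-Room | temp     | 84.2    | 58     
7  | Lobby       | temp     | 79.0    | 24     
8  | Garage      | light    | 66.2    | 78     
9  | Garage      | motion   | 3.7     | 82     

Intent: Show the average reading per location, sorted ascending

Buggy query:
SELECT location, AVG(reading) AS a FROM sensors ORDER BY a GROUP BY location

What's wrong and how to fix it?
Bug: ORDER BY appears before GROUP BY; SQL clause order requires GROUP BY first

Fix: Move ORDER BY to the end, after GROUP BY

Corrected query:
SELECT location, AVG(reading) AS a FROM sensors GROUP BY location ORDER BY a

Result:
location    | a        
------------+----------
Lab-A       | 4.7      
Garage      | 46.933333
Lobby       | 58.933333
Server-Room | 83.25    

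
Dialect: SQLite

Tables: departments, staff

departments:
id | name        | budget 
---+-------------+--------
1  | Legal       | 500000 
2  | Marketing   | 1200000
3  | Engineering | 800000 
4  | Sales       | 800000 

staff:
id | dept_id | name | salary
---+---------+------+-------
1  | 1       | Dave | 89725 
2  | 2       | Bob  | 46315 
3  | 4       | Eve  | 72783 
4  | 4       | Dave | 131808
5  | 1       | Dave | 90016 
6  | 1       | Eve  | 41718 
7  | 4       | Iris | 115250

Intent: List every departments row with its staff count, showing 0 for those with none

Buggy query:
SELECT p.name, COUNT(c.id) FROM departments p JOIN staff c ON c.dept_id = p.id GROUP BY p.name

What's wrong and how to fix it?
Bug: INNER JOIN drops departments rows that have no matching staff rows

Fix: Switch to LEFT JOIN to retain unmatched parent rows

Corrected query:
SELECT p.name, COUNT(c.id) FROM departments p LEFT JOIN staff c ON c.dept_id = p.id GROUP BY p.name

Result:
name        | COUNT(c.id)
------------+------------
Engineering | 0          
Legal       | 3          
Marketing   | 1          
Sales       | 3          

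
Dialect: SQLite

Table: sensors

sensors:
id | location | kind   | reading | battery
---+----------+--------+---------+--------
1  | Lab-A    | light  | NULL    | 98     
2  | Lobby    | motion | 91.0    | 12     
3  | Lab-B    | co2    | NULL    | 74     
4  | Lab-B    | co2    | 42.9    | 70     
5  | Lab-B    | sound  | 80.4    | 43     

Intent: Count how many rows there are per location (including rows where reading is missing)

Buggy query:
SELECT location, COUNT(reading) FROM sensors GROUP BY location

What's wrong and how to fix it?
Bug: COUNT(reading) skips NULLs, so groups with missing reading are undercounted

Fix: Replace COUNT(reading) with COUNT(*)

Corrected query:
SELECT location, COUNT(*) FROM sensors GROUP BY location

Result:
location | COUNT(*)
---------+---------
Lab-A    | 1       
Lab-B    | 3       
Lobby    | 1       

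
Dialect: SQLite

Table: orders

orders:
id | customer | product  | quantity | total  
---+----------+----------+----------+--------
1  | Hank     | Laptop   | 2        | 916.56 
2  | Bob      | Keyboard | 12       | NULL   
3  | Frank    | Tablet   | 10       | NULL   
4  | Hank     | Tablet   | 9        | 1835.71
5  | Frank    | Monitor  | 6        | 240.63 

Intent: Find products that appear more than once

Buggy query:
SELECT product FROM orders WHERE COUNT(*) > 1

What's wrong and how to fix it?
Bug: WHERE can't reference COUNT(*); aggregates are computed after WHERE

Fix: Group first, then use HAVING for the count condition

Corrected query:
SELECT product FROM orders GROUP BY product HAVING COUNT(*) > 1

Result:
product
-------
Tablet 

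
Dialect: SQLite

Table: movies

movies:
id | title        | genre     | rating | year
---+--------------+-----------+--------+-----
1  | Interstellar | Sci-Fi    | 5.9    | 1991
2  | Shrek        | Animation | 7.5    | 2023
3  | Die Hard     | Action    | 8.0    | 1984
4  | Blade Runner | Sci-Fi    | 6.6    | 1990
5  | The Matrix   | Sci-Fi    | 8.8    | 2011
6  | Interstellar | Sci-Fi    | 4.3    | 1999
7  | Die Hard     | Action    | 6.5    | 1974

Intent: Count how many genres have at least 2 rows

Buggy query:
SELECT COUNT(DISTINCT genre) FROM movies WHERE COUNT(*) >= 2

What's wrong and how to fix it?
Bug: COUNT(*) cannot appear in WHERE; the per-group count doesn't exist yet

Fix: Group first with HAVING COUNT(*) >= 2, then COUNT the resulting groups

Corrected query:
SELECT COUNT(*) FROM (SELECT genre FROM movies GROUP BY genre HAVING COUNT(*) >= 2)

Result:
COUNT(*)
--------
2       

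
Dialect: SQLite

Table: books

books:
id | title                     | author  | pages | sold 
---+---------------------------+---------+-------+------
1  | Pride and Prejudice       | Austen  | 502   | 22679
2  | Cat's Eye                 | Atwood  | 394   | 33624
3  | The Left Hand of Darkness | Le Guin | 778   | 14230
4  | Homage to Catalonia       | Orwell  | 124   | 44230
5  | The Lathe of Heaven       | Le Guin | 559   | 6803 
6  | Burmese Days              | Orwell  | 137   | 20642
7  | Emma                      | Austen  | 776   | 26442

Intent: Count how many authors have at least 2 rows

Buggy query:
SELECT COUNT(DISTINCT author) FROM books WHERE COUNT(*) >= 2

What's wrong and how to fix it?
Bug: WHERE filters individual rows, not groups, so a group-level COUNT is invalid there

Fix: Use a subquery that GROUPs and filters with HAVING, then count its rows

Corrected query:
SELECT COUNT(*) FROM (SELECT author FROM books GROUP BY author HAVING COUNT(*) >= 2)

Result:
COUNT(*)
--------
3       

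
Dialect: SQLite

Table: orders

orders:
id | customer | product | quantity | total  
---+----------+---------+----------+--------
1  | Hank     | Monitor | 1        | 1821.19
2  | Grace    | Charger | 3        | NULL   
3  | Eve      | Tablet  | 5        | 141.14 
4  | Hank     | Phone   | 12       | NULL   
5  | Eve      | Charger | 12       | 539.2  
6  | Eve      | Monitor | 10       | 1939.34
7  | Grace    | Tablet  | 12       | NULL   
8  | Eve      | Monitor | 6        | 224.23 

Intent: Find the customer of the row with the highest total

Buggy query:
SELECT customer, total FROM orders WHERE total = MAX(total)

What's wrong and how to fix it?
Bug: WHERE is evaluated per row; an aggregate over the whole table isn't defined there

Fix: Wrap MAX in a scalar subquery so WHERE compares against a single value

Corrected query:
SELECT customer, total FROM orders WHERE total = (SELECT MAX(total) FROM orders)

Result:
customer | total  
---------+--------
Eve      | 1939.34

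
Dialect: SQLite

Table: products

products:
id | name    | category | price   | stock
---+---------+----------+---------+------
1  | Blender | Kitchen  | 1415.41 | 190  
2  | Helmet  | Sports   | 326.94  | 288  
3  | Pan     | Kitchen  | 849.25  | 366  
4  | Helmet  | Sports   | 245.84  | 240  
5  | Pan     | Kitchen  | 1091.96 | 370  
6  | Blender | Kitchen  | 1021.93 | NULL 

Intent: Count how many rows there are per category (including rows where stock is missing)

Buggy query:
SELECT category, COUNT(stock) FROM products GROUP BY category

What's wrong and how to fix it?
Bug: COUNT(stock) skips NULLs, so groups with missing stock are undercounted

Fix: Use COUNT(*) to count all rows regardless of NULL

Corrected query:
SELECT category, COUNT(*) FROM products GROUP BY category

Result:
category | COUNT(*)
---------+---------
Kitchen  | 4       
Sports   | 2       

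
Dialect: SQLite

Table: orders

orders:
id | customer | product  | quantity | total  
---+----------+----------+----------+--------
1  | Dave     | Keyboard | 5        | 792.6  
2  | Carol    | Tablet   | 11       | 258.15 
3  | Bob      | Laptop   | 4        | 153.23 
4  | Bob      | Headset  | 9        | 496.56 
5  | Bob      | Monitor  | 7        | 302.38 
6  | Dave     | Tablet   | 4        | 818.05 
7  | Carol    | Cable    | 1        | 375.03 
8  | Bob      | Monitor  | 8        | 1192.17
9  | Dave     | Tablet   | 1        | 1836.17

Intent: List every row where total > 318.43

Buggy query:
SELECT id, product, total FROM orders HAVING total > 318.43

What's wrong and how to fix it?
Bug: HAVING filters the output of aggregation, but this query has no GROUP BY and no aggregate functions, so SQLite rejects it (HAVING clause on a non-aggregate query); the condition here is per row

Fix: Replace HAVING with WHERE since the condition applies to individual rows

Corrected query:
SELECT id, product, total FROM orders WHERE total > 318.43

Result:
id | product  | total  
---+----------+--------
1  | Keyboard | 792.6  
4  | Headset  | 496.56 
6  | Tablet   | 818.05 
7  | Cable    | 375.03 
8  | Monitor  | 1192.17
9  | Tablet   | 1836.17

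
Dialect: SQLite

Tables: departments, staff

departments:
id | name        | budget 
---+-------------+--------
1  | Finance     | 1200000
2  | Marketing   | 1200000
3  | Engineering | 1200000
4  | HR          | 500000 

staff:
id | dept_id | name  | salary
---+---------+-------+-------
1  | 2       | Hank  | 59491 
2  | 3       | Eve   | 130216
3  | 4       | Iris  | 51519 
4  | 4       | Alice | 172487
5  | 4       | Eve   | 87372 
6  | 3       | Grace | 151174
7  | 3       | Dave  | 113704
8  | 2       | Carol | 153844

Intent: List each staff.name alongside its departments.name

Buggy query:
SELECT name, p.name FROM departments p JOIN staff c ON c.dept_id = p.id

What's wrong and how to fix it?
Bug: 'name' exists in both joined tables, so the database can't tell which one is meant

Fix: Prefix ambiguous columns with the table alias

Corrected query:
SELECT c.name, p.name FROM departments p JOIN staff c ON c.dept_id = p.id

Result:
name  | name       
------+------------
Hank  | Marketing  
Eve   | Engineering
Iris  | HR         
Alice | HR         
Eve   | HR         
Grace | Engineering
Dave  | Engineering
Carol | Marketing  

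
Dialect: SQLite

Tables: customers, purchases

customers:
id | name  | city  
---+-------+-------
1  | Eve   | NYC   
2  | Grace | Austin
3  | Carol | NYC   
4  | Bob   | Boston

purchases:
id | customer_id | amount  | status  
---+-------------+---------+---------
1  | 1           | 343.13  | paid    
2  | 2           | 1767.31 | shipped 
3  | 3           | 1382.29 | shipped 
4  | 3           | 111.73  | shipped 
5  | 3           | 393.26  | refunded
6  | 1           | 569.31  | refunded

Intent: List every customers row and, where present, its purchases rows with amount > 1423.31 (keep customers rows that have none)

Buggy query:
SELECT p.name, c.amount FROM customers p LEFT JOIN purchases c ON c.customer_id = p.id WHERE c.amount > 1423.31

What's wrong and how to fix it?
Bug: A WHERE condition on the right-hand table after LEFT JOIN drops unmatched parents

Fix: Move the right-table condition into the ON clause so unmatched parents are kept

Corrected query:
SELECT p.name, c.amount FROM customers p LEFT JOIN purchases c ON c.customer_id = p.id AND c.amount > 1423.31

Result:
name  | amount 
------+--------
Eve   | NULL   
Grace | 1767.31
Carol | NULL   
Bob   | NULL   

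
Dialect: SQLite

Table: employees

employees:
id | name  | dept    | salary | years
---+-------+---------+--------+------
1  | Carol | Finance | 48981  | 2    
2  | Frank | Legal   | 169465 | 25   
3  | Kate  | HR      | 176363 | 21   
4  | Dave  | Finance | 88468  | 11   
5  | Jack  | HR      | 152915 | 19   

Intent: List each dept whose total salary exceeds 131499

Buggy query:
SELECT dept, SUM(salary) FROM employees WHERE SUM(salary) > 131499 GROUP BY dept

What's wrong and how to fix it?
Bug: SUM(salary) is an aggregate, but WHERE filters rows before aggregation

Fix: Use HAVING (which filters groups after aggregation) instead of WHERE

Corrected query:
SELECT dept, SUM(salary) FROM employees GROUP BY dept HAVING SUM(salary) > 131499

Result:
dept    | SUM(salary)
--------+------------
Finance | 137449     
HR      | 329278     
Legal   | 169465     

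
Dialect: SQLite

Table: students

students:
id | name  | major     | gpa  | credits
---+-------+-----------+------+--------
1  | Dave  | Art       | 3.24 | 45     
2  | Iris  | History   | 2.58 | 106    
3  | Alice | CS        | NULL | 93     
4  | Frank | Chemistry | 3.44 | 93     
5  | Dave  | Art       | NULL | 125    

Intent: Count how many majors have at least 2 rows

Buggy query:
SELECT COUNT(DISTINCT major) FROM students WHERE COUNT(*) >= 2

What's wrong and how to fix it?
Bug: WHERE filters individual rows, not groups, so a group-level COUNT is invalid there

Fix: Use a subquery that GROUPs and filters with HAVING, then count its rows

Corrected query:
SELECT COUNT(*) FROM (SELECT major FROM students GROUP BY major HAVING COUNT(*) >= 2)

Result:
COUNT(*)
--------
1       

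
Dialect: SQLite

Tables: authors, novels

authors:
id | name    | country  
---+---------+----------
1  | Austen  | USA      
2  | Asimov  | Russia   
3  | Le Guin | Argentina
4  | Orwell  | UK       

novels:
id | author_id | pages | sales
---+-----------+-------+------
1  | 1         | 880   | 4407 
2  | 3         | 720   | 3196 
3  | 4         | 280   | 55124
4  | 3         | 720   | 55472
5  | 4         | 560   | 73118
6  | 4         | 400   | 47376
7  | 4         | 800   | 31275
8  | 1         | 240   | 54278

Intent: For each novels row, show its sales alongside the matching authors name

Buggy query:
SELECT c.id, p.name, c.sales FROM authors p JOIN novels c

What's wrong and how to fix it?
Bug: Missing join condition: each novels row is matched to all authors rows instead of just its own

Fix: Add ON c.author_id = p.id to the JOIN

Corrected query:
SELECT c.id, p.name, c.sales FROM authors p JOIN novels c ON c.author_id = p.id

Result:
id | name    | sales
---+---------+------
1  | Austen  | 4407 
2  | Le Guin | 3196 
3  | Orwell  | 55124
4  | Le Guin | 55472
5  | Orwell  | 73118
6  | Orwell  | 47376
7  | Orwell  | 31275
8  | Austen  | 54278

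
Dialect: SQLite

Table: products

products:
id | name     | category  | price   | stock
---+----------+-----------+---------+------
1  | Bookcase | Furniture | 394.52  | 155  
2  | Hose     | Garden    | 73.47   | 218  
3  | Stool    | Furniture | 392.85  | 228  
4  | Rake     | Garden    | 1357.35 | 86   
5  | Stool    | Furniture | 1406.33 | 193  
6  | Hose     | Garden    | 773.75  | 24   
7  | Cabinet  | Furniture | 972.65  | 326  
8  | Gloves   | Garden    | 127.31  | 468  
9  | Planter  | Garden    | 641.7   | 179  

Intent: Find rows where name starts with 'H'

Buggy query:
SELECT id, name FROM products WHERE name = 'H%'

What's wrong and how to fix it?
Bug: '=' compares the literal string including the % character; pattern matching needs LIKE

Fix: Replace '=' with LIKE so 'H%' is treated as a pattern

Corrected query:
SELECT id, name FROM products WHERE name LIKE 'H%'

Result:
id | name
---+-----
2  | Hose
6  | Hose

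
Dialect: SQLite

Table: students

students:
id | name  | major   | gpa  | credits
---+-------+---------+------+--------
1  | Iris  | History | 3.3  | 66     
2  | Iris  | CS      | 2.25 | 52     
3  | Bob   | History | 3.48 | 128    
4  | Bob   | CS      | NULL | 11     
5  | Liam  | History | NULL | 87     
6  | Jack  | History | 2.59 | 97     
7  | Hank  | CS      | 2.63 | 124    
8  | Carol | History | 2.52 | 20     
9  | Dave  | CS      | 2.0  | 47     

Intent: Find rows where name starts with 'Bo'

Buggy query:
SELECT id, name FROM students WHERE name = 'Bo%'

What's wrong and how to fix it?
Bug: '=' compares the literal string including the % character; pattern matching needs LIKE

Fix: Replace '=' with LIKE so 'Bo%' is treated as a pattern

Corrected query:
SELECT id, name FROM students WHERE name LIKE 'Bo%'

Result:
id | name
---+-----
3  | Bob 
4  | Bob 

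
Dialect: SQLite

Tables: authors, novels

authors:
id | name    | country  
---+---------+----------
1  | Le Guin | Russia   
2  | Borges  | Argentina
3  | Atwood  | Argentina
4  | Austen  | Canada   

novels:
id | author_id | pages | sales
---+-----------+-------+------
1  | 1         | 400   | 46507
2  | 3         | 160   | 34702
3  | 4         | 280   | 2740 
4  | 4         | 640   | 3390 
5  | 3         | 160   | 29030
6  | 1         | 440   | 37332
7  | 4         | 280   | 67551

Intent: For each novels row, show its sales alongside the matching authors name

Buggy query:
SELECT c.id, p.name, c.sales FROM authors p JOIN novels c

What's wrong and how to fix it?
Bug: JOIN with no ON clause produces a cartesian product; every novels row pairs with every authors row

Fix: Specify the join condition linking the foreign key to the parent id

Corrected query:
SELECT c.id, p.name, c.sales FROM authors p JOIN novels c ON c.author_id = p.id

Result:
id | name    | sales
---+---------+------
1  | Le Guin | 46507
2  | Atwood  | 34702
3  | Austen  | 2740 
4  | Austen  | 3390 
5  | Atwood  | 29030
6  | Le Guin | 37332
7  | Austen  | 67551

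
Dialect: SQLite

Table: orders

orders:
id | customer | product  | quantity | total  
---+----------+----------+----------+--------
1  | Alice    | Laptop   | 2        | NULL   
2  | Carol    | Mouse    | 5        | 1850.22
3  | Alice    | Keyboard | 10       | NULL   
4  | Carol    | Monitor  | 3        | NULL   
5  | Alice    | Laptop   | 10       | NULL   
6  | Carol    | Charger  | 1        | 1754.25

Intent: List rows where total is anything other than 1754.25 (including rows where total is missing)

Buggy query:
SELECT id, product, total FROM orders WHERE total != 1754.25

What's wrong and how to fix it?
Bug: Inequality against NULL is unknown, not true; rows with NULL are dropped

Fix: Handle NULL separately with IS NULL alongside the inequality

Corrected query:
SELECT id, product, total FROM orders WHERE total != 1754.25 OR total IS NULL

Result:
id | product  | total  
---+----------+--------
1  | Laptop   | NULL   
2  | Mouse    | 1850.22
3  | Keyboard | NULL   
4  | Monitor  | NULL   
5  | Laptop   | NULL   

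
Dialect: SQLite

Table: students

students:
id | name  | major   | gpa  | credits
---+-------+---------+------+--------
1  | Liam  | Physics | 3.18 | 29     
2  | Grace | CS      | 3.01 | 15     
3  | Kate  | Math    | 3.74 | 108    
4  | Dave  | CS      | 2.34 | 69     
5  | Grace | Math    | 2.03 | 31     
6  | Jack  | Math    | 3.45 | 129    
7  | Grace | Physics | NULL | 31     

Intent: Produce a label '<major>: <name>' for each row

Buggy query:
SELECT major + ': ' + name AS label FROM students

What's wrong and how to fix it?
Bug: '+' is numeric addition; on text columns SQLite converts them to 0 instead of concatenating

Fix: Replace + with || to concatenate text

Corrected query:
SELECT major || ': ' || name AS label FROM students

Result:
label         
--------------
Physics: Liam 
CS: Grace     
Math: Kate    
CS: Dave      
Math: Grace   
Math: Jack    
Physics: Grace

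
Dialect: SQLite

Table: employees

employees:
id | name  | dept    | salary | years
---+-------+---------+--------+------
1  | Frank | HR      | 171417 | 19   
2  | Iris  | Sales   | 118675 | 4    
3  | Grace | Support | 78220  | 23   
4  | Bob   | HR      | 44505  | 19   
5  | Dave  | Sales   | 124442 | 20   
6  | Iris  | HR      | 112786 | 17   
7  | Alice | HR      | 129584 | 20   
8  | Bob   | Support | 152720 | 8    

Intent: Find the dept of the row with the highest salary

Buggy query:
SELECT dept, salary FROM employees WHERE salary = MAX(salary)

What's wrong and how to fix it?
Bug: MAX(salary) is an aggregate and cannot be used directly in WHERE

Fix: Wrap MAX in a scalar subquery so WHERE compares against a single value

Corrected query:
SELECT dept, salary FROM employees WHERE salary = (SELECT MAX(salary) FROM employees)

Result:
dept | salary
-----+-------
HR   | 171417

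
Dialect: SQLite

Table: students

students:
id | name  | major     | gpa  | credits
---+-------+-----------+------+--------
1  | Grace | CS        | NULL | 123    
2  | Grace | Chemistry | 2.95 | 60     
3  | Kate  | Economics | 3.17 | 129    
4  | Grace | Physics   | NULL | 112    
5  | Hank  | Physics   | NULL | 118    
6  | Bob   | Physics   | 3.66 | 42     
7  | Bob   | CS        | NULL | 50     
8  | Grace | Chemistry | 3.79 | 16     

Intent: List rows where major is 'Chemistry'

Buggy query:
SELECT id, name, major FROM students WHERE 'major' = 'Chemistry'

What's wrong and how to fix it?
Bug: 'major' in single quotes is a string literal, not the column; the comparison is literal-vs-literal and never true

Fix: Reference the column as major without single quotes

Corrected query:
SELECT id, name, major FROM students WHERE major = 'Chemistry'

Result:
id | name  | major    
---+-------+----------
2  | Grace | Chemistry
8  | Grace | Chemistry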